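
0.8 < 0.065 False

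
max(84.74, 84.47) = 84.74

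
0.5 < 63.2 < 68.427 True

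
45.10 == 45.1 True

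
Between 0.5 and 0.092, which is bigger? 0.5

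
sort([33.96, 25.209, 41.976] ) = [25.209, 33.96, 41.976]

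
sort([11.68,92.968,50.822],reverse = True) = [92.968,50.822,11.68]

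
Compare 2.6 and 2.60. They are equal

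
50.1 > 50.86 False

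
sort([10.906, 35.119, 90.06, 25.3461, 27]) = [10.906, 25.3461, 27, 35.119, 90.06]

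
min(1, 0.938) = 0.938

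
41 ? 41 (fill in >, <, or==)==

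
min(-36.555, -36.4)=-36.555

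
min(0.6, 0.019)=0.019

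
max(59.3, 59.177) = 59.3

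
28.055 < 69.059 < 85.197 True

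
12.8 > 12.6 True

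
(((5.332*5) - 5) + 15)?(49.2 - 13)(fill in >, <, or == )>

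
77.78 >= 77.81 False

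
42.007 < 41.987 False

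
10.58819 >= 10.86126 False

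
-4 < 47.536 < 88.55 True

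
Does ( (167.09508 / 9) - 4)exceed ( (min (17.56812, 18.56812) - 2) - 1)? No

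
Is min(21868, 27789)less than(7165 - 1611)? No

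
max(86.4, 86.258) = 86.4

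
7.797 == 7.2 False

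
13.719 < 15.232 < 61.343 True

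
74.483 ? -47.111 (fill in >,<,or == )>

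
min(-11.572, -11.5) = -11.572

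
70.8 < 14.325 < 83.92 False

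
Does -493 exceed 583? No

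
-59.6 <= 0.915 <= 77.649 True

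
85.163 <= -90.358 False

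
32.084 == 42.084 False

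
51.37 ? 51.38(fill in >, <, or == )<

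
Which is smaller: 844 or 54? 54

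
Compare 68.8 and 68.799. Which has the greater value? 68.8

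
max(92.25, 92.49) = 92.49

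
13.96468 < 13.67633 False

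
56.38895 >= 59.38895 False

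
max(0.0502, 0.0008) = 0.0502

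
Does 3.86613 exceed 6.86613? No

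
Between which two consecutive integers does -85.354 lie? -86 and -85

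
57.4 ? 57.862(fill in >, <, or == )<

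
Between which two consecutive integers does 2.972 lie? 2 and 3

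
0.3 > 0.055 True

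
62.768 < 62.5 False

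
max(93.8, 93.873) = 93.873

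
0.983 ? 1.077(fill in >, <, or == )<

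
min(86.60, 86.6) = 86.60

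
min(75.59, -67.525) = -67.525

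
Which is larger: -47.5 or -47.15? -47.15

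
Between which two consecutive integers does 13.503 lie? 13 and 14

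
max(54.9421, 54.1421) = 54.9421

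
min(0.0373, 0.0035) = 0.0035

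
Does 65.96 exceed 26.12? Yes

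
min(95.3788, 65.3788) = 65.3788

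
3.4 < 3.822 True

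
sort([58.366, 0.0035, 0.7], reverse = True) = [58.366, 0.7, 0.0035]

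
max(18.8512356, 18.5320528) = 18.8512356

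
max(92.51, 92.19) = 92.51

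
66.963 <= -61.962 False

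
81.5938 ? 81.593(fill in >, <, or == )>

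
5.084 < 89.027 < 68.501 False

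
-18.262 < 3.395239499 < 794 True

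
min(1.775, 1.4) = 1.4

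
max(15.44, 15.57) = 15.57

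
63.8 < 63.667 False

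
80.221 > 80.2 True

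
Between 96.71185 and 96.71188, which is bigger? 96.71188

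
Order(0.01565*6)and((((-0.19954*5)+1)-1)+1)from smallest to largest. ((((-0.19954*5)+1)-1)+1),(0.01565*6)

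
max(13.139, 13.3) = 13.3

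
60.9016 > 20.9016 True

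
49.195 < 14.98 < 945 False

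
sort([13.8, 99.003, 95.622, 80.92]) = [13.8, 80.92, 95.622, 99.003]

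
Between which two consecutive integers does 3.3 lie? 3 and 4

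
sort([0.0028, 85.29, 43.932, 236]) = [0.0028, 43.932, 85.29, 236]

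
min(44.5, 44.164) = 44.164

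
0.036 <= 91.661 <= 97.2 True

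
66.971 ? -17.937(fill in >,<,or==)>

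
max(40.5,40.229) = 40.5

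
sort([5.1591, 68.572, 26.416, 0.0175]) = [0.0175, 5.1591, 26.416, 68.572]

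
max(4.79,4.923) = 4.923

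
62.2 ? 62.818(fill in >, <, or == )<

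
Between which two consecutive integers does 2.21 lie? 2 and 3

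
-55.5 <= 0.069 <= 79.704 True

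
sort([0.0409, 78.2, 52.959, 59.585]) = [0.0409, 52.959, 59.585, 78.2]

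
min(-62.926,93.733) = -62.926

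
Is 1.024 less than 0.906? No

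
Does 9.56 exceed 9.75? No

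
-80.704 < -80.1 True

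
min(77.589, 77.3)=77.3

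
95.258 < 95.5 True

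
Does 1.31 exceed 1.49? No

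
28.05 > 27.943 True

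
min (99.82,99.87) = 99.82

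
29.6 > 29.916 False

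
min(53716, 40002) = 40002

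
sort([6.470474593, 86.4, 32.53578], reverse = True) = [86.4, 32.53578, 6.470474593]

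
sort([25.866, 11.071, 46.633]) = [11.071, 25.866, 46.633]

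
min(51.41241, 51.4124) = 51.4124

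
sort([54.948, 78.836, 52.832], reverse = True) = [78.836, 54.948, 52.832]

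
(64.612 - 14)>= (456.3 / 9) False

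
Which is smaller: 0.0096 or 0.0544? 0.0096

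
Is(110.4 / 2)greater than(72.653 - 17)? No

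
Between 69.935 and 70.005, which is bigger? 70.005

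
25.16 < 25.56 True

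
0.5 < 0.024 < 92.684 False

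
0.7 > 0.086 True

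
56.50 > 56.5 False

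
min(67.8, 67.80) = 67.8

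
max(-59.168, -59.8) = -59.168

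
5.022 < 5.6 True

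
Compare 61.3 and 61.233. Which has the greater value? 61.3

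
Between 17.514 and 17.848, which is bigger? 17.848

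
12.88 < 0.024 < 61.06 False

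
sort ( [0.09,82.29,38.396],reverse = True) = [82.29,38.396,0.09]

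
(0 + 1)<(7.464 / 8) False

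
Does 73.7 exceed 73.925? No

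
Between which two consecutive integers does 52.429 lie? 52 and 53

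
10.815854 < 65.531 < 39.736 False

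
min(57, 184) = 57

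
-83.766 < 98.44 True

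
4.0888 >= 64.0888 False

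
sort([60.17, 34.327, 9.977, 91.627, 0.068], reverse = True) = [91.627, 60.17, 34.327, 9.977, 0.068]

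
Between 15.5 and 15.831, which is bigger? 15.831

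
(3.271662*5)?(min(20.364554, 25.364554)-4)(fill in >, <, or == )<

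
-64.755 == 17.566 False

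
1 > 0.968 True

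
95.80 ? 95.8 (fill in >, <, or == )==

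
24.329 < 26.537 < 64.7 True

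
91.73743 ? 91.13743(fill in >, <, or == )>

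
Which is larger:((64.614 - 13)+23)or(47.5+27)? ((64.614 - 13)+23)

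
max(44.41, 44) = 44.41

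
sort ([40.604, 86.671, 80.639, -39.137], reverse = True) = [86.671, 80.639, 40.604, -39.137]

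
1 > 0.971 True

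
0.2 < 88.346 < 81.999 False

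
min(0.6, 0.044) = 0.044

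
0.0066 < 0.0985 True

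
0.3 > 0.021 True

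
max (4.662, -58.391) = 4.662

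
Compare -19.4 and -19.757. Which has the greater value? -19.4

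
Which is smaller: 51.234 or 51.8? 51.234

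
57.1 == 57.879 False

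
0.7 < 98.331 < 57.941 False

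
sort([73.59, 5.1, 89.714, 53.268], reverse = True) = [89.714, 73.59, 53.268, 5.1]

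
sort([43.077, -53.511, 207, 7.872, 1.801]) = [-53.511, 1.801, 7.872, 43.077, 207]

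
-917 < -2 True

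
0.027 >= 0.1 False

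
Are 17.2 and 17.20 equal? Yes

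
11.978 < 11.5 False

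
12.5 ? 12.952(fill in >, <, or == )<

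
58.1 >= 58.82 False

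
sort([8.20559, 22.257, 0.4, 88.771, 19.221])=[0.4, 8.20559, 19.221, 22.257, 88.771]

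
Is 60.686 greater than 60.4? Yes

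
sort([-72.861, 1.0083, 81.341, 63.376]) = [-72.861, 1.0083, 63.376, 81.341]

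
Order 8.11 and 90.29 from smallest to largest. 8.11, 90.29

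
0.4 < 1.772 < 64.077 True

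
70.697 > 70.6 True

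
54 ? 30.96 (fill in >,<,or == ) >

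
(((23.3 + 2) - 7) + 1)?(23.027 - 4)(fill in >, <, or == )>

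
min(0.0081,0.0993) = 0.0081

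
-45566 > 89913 False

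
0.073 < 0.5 True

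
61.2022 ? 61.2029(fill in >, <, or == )<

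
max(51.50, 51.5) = 51.5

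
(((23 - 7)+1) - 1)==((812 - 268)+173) False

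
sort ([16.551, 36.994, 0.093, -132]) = [-132, 0.093, 16.551, 36.994]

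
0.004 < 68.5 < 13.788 False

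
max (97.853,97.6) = 97.853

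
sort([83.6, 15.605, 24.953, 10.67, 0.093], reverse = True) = [83.6, 24.953, 15.605, 10.67, 0.093]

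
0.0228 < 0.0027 False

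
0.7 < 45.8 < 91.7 True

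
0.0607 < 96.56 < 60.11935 False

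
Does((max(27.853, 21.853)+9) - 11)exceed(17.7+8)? Yes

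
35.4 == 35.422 False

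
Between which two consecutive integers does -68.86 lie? -69 and -68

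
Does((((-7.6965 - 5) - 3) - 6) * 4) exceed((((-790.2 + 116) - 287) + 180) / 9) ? Yes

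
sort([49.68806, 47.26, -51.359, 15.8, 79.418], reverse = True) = [79.418, 49.68806, 47.26, 15.8, -51.359]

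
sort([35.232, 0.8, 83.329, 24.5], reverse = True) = [83.329, 35.232, 24.5, 0.8]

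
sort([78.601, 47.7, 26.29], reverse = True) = [78.601, 47.7, 26.29]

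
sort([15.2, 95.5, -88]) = [-88, 15.2, 95.5]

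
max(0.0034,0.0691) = 0.0691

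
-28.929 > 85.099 False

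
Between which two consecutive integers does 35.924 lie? 35 and 36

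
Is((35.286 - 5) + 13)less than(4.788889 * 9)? No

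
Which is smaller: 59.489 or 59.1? 59.1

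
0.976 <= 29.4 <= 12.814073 False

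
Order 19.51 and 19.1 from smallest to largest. 19.1,19.51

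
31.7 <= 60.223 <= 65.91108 True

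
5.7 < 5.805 True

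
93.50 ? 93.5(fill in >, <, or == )==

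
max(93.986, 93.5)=93.986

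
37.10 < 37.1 False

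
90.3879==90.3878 False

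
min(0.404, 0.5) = 0.404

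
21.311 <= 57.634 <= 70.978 True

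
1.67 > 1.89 False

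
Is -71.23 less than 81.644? Yes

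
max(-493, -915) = -493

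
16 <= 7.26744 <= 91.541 False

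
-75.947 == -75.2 False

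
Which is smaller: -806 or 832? -806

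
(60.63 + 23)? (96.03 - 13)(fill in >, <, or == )>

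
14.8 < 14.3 False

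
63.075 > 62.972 True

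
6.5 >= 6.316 True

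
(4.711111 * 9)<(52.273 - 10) False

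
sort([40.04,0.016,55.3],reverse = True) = [55.3,40.04,0.016]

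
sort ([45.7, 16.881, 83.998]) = [16.881, 45.7, 83.998]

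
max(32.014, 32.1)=32.1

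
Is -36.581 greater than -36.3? No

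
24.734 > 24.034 True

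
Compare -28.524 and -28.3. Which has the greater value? -28.3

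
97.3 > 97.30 False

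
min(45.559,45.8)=45.559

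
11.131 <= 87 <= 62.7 False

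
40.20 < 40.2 False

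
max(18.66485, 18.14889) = 18.66485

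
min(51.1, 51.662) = 51.1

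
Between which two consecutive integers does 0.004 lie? 0 and 1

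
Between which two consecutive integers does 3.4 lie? 3 and 4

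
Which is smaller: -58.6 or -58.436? -58.6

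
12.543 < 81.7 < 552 True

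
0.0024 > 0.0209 False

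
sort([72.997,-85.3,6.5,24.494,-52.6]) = [-85.3,-52.6,6.5,24.494,72.997]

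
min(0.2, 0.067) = 0.067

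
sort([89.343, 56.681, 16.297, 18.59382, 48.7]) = [16.297, 18.59382, 48.7, 56.681, 89.343]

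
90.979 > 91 False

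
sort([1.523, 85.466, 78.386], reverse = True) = [85.466, 78.386, 1.523]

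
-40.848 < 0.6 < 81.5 True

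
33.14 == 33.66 False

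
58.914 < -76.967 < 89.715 False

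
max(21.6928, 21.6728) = 21.6928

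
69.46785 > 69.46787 False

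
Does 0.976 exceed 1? No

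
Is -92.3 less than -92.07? Yes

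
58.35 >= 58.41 False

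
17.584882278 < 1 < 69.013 False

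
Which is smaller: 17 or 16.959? 16.959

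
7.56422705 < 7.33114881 False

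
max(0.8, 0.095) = 0.8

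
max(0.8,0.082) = 0.8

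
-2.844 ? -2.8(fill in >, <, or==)<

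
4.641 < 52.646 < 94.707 True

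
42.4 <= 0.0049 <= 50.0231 False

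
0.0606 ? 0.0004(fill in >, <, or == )>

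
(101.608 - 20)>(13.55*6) True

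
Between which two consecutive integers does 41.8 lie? 41 and 42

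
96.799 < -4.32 False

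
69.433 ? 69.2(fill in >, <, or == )>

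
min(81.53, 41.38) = 41.38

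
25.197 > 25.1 True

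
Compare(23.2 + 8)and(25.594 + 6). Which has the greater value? (25.594 + 6)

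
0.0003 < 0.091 True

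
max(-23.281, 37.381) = 37.381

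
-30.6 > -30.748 True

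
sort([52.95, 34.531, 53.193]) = [34.531, 52.95, 53.193]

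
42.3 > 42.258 True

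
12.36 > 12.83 False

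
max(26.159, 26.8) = 26.8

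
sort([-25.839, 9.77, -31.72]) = [-31.72, -25.839, 9.77]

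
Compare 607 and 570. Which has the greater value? 607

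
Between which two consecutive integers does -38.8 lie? -39 and -38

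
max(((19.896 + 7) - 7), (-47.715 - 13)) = 19.896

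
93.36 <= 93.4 True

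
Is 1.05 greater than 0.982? Yes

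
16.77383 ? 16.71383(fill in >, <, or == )>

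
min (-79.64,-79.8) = -79.8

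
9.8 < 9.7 False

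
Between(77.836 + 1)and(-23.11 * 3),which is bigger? (77.836 + 1)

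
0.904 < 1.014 True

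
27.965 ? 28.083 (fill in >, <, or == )<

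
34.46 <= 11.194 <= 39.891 False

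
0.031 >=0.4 False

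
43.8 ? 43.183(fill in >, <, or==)>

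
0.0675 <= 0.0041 False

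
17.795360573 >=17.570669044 True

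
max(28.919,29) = 29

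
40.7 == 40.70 True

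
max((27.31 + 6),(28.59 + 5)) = 33.59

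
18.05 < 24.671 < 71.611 True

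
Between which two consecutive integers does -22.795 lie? -23 and -22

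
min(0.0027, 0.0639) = 0.0027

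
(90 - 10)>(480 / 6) False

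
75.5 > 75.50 False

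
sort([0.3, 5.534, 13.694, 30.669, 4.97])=[0.3, 4.97, 5.534, 13.694, 30.669]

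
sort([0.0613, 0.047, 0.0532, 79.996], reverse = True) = [79.996, 0.0613, 0.0532, 0.047]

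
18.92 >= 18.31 True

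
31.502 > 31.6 False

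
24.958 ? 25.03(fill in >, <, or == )<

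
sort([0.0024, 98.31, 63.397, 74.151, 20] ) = [0.0024, 20, 63.397, 74.151, 98.31]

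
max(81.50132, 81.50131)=81.50132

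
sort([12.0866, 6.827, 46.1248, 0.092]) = [0.092, 6.827, 12.0866, 46.1248]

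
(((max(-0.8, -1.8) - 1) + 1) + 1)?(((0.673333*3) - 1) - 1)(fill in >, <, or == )>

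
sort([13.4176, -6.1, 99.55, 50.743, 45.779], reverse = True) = [99.55, 50.743, 45.779, 13.4176, -6.1]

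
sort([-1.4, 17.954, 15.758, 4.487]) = [-1.4, 4.487, 15.758, 17.954]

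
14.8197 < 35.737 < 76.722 True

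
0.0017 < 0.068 True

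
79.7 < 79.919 True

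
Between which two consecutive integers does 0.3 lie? 0 and 1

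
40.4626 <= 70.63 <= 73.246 True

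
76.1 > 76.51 False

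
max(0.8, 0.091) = 0.8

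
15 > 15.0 False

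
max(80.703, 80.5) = 80.703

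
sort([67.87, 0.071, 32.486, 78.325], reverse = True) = [78.325, 67.87, 32.486, 0.071]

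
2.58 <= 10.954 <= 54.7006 True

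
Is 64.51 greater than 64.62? No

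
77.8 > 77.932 False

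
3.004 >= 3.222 False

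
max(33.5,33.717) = 33.717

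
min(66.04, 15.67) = 15.67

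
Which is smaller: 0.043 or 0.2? 0.043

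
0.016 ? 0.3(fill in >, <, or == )<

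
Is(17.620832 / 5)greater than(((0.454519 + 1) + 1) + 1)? Yes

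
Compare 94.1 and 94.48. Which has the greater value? 94.48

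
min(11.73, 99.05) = 11.73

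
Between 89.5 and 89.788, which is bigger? 89.788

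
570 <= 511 False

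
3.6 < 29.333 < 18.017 False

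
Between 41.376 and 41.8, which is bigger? 41.8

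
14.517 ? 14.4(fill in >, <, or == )>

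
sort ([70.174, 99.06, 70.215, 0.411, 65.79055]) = [0.411, 65.79055, 70.174, 70.215, 99.06]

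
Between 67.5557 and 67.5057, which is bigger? 67.5557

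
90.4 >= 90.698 False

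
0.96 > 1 False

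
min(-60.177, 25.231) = -60.177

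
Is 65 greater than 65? No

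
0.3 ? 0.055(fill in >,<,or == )>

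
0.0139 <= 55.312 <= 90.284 True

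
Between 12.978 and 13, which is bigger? 13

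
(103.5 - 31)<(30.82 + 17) False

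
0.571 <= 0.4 False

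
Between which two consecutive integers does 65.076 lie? 65 and 66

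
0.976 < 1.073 True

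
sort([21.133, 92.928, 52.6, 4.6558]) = [4.6558, 21.133, 52.6, 92.928]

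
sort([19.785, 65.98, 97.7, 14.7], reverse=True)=[97.7, 65.98, 19.785, 14.7]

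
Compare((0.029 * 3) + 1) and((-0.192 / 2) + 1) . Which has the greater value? ((0.029 * 3) + 1)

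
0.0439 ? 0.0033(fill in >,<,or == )>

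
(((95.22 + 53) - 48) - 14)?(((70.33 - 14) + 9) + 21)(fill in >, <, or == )<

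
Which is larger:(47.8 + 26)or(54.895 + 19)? (54.895 + 19)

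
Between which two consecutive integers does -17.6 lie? -18 and -17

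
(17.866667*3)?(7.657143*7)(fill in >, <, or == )==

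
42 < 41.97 False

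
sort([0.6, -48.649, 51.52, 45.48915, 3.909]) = [-48.649, 0.6, 3.909, 45.48915, 51.52]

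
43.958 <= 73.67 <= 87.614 True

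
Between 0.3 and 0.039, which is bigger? 0.3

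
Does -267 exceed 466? No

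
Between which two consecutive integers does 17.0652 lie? 17 and 18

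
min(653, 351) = 351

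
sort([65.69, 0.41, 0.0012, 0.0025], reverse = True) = [65.69, 0.41, 0.0025, 0.0012]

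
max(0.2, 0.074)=0.2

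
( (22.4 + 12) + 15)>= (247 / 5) True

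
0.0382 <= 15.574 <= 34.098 True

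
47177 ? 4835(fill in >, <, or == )>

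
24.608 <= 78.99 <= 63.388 False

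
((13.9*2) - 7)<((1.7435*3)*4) True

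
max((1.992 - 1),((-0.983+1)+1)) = 1.017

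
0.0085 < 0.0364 True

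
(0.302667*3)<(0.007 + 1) True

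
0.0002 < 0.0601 True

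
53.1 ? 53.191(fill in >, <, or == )<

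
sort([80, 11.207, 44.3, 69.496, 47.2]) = [11.207, 44.3, 47.2, 69.496, 80]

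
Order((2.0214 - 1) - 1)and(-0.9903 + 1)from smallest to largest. (-0.9903 + 1), ((2.0214 - 1) - 1)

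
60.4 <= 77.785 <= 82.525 True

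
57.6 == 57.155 False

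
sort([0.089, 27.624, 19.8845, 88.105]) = [0.089, 19.8845, 27.624, 88.105]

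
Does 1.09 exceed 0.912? Yes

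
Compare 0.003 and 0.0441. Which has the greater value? 0.0441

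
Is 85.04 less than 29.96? No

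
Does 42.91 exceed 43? No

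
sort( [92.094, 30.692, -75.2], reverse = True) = [92.094, 30.692, -75.2]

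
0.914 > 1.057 False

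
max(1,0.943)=1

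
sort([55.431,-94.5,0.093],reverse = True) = [55.431,0.093,-94.5]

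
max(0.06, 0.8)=0.8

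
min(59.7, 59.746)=59.7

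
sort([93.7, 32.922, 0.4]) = [0.4, 32.922, 93.7]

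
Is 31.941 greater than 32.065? No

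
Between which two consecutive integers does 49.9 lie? 49 and 50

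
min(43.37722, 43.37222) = 43.37222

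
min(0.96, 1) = 0.96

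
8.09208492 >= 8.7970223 False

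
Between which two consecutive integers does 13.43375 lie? 13 and 14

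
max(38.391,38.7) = 38.7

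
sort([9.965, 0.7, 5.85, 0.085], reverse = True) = [9.965, 5.85, 0.7, 0.085]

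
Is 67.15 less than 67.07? No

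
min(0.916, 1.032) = 0.916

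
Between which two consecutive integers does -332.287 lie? -333 and -332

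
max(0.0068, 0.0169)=0.0169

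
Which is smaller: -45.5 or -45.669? -45.669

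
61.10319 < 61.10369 True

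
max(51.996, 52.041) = 52.041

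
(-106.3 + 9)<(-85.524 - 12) False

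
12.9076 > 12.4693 True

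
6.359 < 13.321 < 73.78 True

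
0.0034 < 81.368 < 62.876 False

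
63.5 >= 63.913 False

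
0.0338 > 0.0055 True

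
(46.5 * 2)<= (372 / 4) True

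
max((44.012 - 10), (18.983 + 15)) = 34.012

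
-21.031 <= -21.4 False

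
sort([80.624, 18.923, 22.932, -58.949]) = [-58.949, 18.923, 22.932, 80.624]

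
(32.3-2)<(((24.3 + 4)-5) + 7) False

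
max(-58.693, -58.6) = -58.6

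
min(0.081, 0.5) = 0.081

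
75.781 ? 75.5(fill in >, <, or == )>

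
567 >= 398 True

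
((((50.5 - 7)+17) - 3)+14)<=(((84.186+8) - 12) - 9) False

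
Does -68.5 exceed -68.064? No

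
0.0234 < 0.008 False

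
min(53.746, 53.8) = 53.746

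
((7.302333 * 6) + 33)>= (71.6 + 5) True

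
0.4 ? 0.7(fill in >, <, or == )<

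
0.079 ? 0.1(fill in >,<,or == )<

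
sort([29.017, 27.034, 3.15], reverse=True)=[29.017, 27.034, 3.15]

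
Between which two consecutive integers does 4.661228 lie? 4 and 5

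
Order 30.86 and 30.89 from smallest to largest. 30.86, 30.89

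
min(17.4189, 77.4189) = 17.4189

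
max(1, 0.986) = 1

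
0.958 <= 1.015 True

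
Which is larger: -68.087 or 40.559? 40.559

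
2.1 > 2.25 False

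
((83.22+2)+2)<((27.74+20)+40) True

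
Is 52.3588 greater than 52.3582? Yes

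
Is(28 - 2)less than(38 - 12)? No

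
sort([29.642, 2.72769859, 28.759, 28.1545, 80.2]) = [2.72769859, 28.1545, 28.759, 29.642, 80.2]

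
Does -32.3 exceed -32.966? Yes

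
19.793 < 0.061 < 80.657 False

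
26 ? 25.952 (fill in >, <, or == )>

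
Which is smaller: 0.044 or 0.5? 0.044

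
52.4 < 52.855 True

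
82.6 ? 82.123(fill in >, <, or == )>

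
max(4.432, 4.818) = 4.818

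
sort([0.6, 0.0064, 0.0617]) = [0.0064, 0.0617, 0.6]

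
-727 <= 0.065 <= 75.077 True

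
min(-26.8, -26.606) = -26.8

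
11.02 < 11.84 True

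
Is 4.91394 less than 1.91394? No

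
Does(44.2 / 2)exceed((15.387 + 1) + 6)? No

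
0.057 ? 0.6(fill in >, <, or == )<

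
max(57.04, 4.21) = 57.04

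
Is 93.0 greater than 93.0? No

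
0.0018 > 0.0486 False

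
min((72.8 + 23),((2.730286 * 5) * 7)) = 95.56001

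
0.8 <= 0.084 False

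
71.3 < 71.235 False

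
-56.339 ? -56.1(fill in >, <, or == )<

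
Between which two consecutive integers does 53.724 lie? 53 and 54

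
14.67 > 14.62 True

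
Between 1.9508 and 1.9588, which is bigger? 1.9588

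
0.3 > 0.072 True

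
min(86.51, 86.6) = 86.51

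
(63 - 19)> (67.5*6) False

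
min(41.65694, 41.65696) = 41.65694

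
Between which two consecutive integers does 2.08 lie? 2 and 3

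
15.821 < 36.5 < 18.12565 False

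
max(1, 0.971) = 1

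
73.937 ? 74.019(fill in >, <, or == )<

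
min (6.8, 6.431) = 6.431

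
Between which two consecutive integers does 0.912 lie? 0 and 1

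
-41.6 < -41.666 False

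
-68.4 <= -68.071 True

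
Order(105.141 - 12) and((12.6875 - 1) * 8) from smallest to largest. (105.141 - 12), ((12.6875 - 1) * 8)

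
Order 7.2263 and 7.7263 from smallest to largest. 7.2263, 7.7263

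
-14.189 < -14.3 False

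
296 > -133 True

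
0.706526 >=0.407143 True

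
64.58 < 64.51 False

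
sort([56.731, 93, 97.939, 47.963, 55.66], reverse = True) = [97.939, 93, 56.731, 55.66, 47.963]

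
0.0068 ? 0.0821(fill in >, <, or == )<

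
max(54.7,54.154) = 54.7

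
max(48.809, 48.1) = 48.809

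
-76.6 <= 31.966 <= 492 True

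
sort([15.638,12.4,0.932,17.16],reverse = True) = [17.16,15.638,12.4,0.932]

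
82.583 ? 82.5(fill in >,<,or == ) >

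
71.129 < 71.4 True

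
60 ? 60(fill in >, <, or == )==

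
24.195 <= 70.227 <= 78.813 True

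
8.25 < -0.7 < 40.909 False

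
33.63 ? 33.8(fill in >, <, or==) <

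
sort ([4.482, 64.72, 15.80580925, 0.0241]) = [0.0241, 4.482, 15.80580925, 64.72]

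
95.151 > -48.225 True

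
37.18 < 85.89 True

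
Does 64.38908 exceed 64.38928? No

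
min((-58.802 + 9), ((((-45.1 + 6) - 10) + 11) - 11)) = -49.802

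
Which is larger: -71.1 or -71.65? -71.1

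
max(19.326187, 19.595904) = 19.595904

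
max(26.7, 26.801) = 26.801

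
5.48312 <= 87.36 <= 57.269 False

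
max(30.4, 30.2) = 30.4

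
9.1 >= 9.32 False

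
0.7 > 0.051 True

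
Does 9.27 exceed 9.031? Yes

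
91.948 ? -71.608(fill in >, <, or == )>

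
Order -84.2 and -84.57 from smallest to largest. -84.57,-84.2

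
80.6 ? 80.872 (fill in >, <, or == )<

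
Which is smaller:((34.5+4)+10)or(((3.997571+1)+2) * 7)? ((34.5+4)+10)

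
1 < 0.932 False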